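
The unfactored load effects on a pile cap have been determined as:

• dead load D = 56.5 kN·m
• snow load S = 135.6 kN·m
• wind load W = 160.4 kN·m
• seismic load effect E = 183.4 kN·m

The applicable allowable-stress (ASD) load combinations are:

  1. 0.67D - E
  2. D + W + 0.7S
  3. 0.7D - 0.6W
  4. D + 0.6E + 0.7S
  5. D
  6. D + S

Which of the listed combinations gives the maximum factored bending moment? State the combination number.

Combination 2

1. 0.67(56.5) - 1.0(183.4) = -145.55
2. 1.0(56.5) + 1.0(160.4) + 0.7(135.6) = 56.50 + 160.40 + 94.92 = 311.82
3. 0.7(56.5) - 0.6(160.4) = 39.55 - 96.24 = -56.69
4. 1.0(56.5) + 0.6(183.4) + 0.7(135.6) = 56.50 + 110.04 + 94.92 = 261.46
5. 1.0(56.5) = 56.50
6. 1.0(56.5) + 1.0(135.6) = 56.50 + 135.60 = 192.10
The largest value is 311.82 kN·m from combination 2.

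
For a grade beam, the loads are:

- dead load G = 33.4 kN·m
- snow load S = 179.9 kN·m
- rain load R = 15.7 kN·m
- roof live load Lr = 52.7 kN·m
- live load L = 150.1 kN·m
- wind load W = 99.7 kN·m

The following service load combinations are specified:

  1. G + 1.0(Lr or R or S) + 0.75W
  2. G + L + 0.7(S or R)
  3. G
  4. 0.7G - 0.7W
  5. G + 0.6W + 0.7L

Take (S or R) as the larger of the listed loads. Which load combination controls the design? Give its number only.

(Lr or R or S) → S = 179.9 kN·m; (S or R) → S = 179.9 kN·m.
1. 1.0(33.4) + 1.0(179.9) + 0.75(99.7) = 33.40 + 179.90 + 74.78 = 288.08
2. 1.0(33.4) + 1.0(150.1) + 0.7(179.9) = 33.40 + 150.10 + 125.93 = 309.43
3. 1.0(33.4) = 33.40
4. 0.7(33.4) - 0.7(99.7) = 23.38 - 69.79 = -46.41
5. 1.0(33.4) + 0.6(99.7) + 0.7(150.1) = 33.40 + 59.82 + 105.07 = 198.29
The largest value is 309.43 kN·m from combination 2.

Combination 2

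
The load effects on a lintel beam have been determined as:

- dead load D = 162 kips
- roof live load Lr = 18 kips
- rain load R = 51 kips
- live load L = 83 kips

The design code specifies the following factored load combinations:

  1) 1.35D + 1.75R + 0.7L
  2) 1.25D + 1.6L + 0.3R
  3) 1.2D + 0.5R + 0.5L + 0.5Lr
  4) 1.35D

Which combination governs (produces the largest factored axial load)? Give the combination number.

Combination 1

1) 1.35(162) + 1.75(51) + 0.7(83) = 218.70 + 89.25 + 58.10 = 366.05
2) 1.25(162) + 1.6(83) + 0.3(51) = 202.50 + 132.80 + 15.30 = 350.60
3) 1.2(162) + 0.5(51) + 0.5(83) + 0.5(18) = 194.40 + 25.50 + 41.50 + 9.00 = 270.40
4) 1.35(162) = 218.70
The largest value is 366.05 kips from combination 1.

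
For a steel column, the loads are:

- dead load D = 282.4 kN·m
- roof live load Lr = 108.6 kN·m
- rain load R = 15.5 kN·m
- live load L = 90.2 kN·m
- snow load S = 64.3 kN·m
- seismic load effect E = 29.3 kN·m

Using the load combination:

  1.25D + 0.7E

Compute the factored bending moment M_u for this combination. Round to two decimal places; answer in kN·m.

373.51 kN·m

1.25(282.4) + 0.7(29.3) = 353.00 + 20.51 = 373.51
M_u = 373.51 kN·m.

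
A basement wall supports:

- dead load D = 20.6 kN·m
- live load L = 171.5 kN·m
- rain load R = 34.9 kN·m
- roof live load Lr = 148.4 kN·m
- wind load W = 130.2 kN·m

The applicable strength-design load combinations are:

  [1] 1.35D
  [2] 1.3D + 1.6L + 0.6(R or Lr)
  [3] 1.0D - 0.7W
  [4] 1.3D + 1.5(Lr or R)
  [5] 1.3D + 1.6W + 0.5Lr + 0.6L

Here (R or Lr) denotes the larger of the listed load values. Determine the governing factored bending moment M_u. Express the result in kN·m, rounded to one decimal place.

(R or Lr) → Lr = 148.4 kN·m; (Lr or R) → Lr = 148.4 kN·m.
[1] 1.35(20.6) = 27.8
[2] 1.3(20.6) + 1.6(171.5) + 0.6(148.4) = 26.8 + 274.4 + 89.0 = 390.2
[3] 1.0(20.6) - 0.7(130.2) = 20.6 - 91.1 = -70.5
[4] 1.3(20.6) + 1.5(148.4) = 26.8 + 222.6 = 249.4
[5] 1.3(20.6) + 1.6(130.2) + 0.5(148.4) + 0.6(171.5) = 26.8 + 208.3 + 74.2 + 102.9 = 412.2
Combination 5 governs: M_u = 412.2 kN·m.

412.2 kN·m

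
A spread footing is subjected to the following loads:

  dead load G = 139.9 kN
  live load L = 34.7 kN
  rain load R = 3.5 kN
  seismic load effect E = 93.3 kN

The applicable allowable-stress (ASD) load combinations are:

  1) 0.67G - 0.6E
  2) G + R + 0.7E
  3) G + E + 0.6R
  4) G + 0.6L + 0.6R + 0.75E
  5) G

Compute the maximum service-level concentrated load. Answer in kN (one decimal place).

235.3 kN

1) 0.67(139.9) - 0.6(93.3) = 37.8
2) 1.0(139.9) + 1.0(3.5) + 0.7(93.3) = 139.9 + 3.5 + 65.3 = 208.7
3) 1.0(139.9) + 1.0(93.3) + 0.6(3.5) = 139.9 + 93.3 + 2.1 = 235.3
4) 1.0(139.9) + 0.6(34.7) + 0.6(3.5) + 0.75(93.3) = 139.9 + 20.8 + 2.1 + 70.0 = 232.8
5) 1.0(139.9) = 139.9
The controlling combination is 3, giving 235.3 kN.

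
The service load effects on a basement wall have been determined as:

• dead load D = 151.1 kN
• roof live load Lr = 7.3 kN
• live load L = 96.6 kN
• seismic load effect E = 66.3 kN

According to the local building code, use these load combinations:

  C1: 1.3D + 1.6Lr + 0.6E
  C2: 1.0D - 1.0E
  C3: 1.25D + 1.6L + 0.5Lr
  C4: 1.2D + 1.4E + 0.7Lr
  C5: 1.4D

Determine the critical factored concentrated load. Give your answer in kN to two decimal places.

347.09 kN

C1: 1.3(151.1) + 1.6(7.3) + 0.6(66.3) = 247.89
C2: 1.0(151.1) - 1.0(66.3) = 84.80
C3: 1.25(151.1) + 1.6(96.6) + 0.5(7.3) = 347.09
C4: 1.2(151.1) + 1.4(66.3) + 0.7(7.3) = 279.25
C5: 1.4(151.1) = 211.54
Combination 3 governs: P_u = 347.09 kN.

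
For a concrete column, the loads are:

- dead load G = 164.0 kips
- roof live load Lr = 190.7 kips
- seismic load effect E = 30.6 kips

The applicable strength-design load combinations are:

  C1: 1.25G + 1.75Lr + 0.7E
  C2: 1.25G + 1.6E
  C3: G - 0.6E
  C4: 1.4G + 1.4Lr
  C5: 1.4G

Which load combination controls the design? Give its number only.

C1: 1.25(164.0) + 1.75(190.7) + 0.7(30.6) = 560.1
C2: 1.25(164.0) + 1.6(30.6) = 254.0
C3: 1.0(164.0) - 0.6(30.6) = 145.6
C4: 1.4(164.0) + 1.4(190.7) = 496.6
C5: 1.4(164.0) = 229.6
The largest value is 560.1 kips from combination 1.

Combination 1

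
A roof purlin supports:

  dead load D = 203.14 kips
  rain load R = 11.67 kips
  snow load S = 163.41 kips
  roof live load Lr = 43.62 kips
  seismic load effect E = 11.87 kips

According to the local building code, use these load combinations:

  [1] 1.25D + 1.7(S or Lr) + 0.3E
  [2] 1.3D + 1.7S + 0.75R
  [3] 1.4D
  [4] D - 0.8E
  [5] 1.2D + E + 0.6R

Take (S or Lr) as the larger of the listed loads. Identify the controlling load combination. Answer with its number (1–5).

(S or Lr) → S = 163.41 kips.
[1] 1.25(203.14) + 1.7(163.41) + 0.3(11.87) = 535.28
[2] 1.3(203.14) + 1.7(163.41) + 0.75(11.67) = 264.08 + 277.80 + 8.75 = 550.63
[3] 1.4(203.14) = 284.40
[4] 1.0(203.14) - 0.8(11.87) = 203.14 - 9.50 = 193.64
[5] 1.2(203.14) + 1.0(11.87) + 0.6(11.67) = 243.77 + 11.87 + 7.00 = 262.64
The largest value is 550.63 kips from combination 2.

Combination 2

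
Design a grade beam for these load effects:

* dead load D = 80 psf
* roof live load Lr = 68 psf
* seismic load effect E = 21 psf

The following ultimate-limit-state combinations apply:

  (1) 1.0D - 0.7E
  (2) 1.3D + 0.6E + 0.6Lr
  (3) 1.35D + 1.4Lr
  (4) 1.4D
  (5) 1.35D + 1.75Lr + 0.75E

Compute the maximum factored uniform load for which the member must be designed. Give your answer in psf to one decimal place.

(1) 1.0(80) - 0.7(21) = 80.0 - 14.7 = 65.3
(2) 1.3(80) + 0.6(21) + 0.6(68) = 104.0 + 12.6 + 40.8 = 157.4
(3) 1.35(80) + 1.4(68) = 108.0 + 95.2 = 203.2
(4) 1.4(80) = 112.0
(5) 1.35(80) + 1.75(68) + 0.75(21) = 108.0 + 119.0 + 15.8 = 242.8
The controlling combination is 5, giving 242.8 psf.

242.8 psf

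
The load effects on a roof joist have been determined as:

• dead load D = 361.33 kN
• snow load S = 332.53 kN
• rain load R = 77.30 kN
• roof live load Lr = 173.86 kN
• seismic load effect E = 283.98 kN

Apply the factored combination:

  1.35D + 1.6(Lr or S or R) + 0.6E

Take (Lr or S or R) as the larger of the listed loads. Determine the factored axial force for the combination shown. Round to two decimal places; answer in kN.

1190.23 kN

(Lr or S or R) → S = 332.53 kN.
1.35(361.33) + 1.6(332.53) + 0.6(283.98) = 1190.23
N_u = 1190.23 kN.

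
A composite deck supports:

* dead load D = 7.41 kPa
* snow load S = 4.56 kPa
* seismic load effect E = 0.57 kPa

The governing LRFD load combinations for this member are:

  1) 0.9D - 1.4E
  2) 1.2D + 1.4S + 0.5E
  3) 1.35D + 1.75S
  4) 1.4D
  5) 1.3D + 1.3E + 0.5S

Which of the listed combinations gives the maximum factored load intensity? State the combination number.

1) 0.9(7.41) - 1.4(0.57) = 6.67 - 0.80 = 5.87
2) 1.2(7.41) + 1.4(4.56) + 0.5(0.57) = 8.89 + 6.38 + 0.29 = 15.56
3) 1.35(7.41) + 1.75(4.56) = 10.00 + 7.98 = 17.98
4) 1.4(7.41) = 10.37
5) 1.3(7.41) + 1.3(0.57) + 0.5(4.56) = 9.63 + 0.74 + 2.28 = 12.65
The largest value is 17.98 kPa from combination 3.

Combination 3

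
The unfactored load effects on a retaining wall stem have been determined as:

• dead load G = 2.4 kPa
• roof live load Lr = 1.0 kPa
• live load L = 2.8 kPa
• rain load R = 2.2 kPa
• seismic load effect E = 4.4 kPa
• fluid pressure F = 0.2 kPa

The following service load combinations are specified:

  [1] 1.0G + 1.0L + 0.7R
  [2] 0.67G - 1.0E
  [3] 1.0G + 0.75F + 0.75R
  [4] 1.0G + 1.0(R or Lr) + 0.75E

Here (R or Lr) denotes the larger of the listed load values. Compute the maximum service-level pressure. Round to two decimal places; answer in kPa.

7.90 kPa

(R or Lr) → R = 2.2 kPa.
[1] 1.0(2.4) + 1.0(2.8) + 0.7(2.2) = 2.40 + 2.80 + 1.54 = 6.74
[2] 0.67(2.4) - 1.0(4.4) = 1.61 - 4.40 = -2.79
[3] 1.0(2.4) + 0.75(0.2) + 0.75(2.2) = 2.40 + 0.15 + 1.65 = 4.20
[4] 1.0(2.4) + 1.0(2.2) + 0.75(4.4) = 2.40 + 2.20 + 3.30 = 7.90
Maximum is from combination 4.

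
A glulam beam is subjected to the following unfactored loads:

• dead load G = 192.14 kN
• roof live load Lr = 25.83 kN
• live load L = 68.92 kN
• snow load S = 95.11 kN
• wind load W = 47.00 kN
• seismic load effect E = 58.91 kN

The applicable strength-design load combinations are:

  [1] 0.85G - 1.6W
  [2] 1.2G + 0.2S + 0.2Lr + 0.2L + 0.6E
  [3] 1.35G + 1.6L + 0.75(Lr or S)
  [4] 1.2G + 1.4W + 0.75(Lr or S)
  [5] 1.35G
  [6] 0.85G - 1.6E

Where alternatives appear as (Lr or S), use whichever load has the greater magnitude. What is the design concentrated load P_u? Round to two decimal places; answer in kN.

440.99 kN

(Lr or S) → S = 95.11 kN.
[1] 0.85(192.14) - 1.6(47.00) = 163.32 - 75.20 = 88.12
[2] 1.2(192.14) + 0.2(95.11) + 0.2(25.83) + 0.2(68.92) + 0.6(58.91) = 230.57 + 19.02 + 5.17 + 13.78 + 35.35 = 303.89
[3] 1.35(192.14) + 1.6(68.92) + 0.75(95.11) = 259.39 + 110.27 + 71.33 = 440.99
[4] 1.2(192.14) + 1.4(47.00) + 0.75(95.11) = 230.57 + 65.80 + 71.33 = 367.70
[5] 1.35(192.14) = 259.39
[6] 0.85(192.14) - 1.6(58.91) = 163.32 - 94.26 = 69.06
Combination 3 governs: P_u = 440.99 kN.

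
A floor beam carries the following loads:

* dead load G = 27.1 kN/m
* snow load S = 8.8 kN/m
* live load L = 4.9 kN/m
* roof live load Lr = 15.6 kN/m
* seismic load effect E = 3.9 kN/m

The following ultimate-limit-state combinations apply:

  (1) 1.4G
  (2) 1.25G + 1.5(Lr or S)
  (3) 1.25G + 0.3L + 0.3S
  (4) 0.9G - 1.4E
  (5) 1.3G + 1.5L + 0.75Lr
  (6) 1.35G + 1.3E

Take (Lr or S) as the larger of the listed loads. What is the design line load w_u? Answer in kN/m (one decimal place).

(Lr or S) → Lr = 15.6 kN/m.
(1) 1.4(27.1) = 37.9
(2) 1.25(27.1) + 1.5(15.6) = 33.9 + 23.4 = 57.3
(3) 1.25(27.1) + 0.3(4.9) + 0.3(8.8) = 33.9 + 1.5 + 2.6 = 38.0
(4) 0.9(27.1) - 1.4(3.9) = 24.4 - 5.5 = 18.9
(5) 1.3(27.1) + 1.5(4.9) + 0.75(15.6) = 35.2 + 7.4 + 11.7 = 54.3
(6) 1.35(27.1) + 1.3(3.9) = 36.6 + 5.1 = 41.7
Maximum is from combination 2.

57.3 kN/m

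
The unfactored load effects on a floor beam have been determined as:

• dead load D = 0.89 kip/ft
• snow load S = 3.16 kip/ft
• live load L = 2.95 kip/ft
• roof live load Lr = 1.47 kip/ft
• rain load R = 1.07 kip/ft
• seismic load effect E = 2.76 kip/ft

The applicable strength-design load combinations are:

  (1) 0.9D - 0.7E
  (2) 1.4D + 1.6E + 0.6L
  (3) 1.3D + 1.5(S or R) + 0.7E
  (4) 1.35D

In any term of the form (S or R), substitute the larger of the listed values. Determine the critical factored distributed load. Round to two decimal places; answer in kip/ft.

(S or R) → S = 3.16 kip/ft.
(1) 0.9(0.89) - 0.7(2.76) = 0.80 - 1.93 = -1.13
(2) 1.4(0.89) + 1.6(2.76) + 0.6(2.95) = 7.43
(3) 1.3(0.89) + 1.5(3.16) + 0.7(2.76) = 1.16 + 4.74 + 1.93 = 7.83
(4) 1.35(0.89) = 1.20
The controlling combination is 3, giving 7.83 kip/ft.

7.83 kip/ft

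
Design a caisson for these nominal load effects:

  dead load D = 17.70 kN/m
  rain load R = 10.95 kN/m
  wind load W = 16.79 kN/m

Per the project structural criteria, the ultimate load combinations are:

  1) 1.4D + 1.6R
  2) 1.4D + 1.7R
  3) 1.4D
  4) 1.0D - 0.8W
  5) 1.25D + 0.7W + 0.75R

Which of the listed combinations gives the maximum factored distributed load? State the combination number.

Combination 2

1) 1.4(17.70) + 1.6(10.95) = 24.78 + 17.52 = 42.30
2) 1.4(17.70) + 1.7(10.95) = 24.78 + 18.62 = 43.40
3) 1.4(17.70) = 24.78
4) 1.0(17.70) - 0.8(16.79) = 17.70 - 13.43 = 4.27
5) 1.25(17.70) + 0.7(16.79) + 0.75(10.95) = 22.13 + 11.75 + 8.21 = 42.09
The largest value is 43.40 kN/m from combination 2.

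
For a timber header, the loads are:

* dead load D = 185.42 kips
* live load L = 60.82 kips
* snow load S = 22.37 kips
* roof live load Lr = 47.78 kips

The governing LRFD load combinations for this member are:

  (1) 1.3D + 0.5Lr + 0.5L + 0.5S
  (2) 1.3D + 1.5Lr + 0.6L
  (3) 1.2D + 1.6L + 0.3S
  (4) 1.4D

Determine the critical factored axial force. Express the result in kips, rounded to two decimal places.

(1) 1.3(185.42) + 0.5(47.78) + 0.5(60.82) + 0.5(22.37) = 306.53
(2) 1.3(185.42) + 1.5(47.78) + 0.6(60.82) = 241.05 + 71.67 + 36.49 = 349.21
(3) 1.2(185.42) + 1.6(60.82) + 0.3(22.37) = 326.53
(4) 1.4(185.42) = 259.59
Combination 2 governs: P_u = 349.21 kips.

349.21 kips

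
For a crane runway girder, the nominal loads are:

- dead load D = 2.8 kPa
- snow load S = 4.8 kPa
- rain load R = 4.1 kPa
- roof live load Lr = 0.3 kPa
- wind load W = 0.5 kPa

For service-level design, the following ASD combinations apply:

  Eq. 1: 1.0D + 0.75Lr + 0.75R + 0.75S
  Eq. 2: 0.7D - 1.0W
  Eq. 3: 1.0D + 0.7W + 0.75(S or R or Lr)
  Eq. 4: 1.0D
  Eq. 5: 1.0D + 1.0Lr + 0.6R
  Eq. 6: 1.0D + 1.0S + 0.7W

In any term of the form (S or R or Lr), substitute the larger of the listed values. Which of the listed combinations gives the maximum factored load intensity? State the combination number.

Combination 1

(S or R or Lr) → S = 4.8 kPa.
Eq. 1: 1.0(2.8) + 0.75(0.3) + 0.75(4.1) + 0.75(4.8) = 2.8 + 0.2 + 3.1 + 3.6 = 9.7
Eq. 2: 0.7(2.8) - 1.0(0.5) = 2.0 - 0.5 = 1.5
Eq. 3: 1.0(2.8) + 0.7(0.5) + 0.75(4.8) = 2.8 + 0.4 + 3.6 = 6.8
Eq. 4: 1.0(2.8) = 2.8
Eq. 5: 1.0(2.8) + 1.0(0.3) + 0.6(4.1) = 2.8 + 0.3 + 2.5 = 5.6
Eq. 6: 1.0(2.8) + 1.0(4.8) + 0.7(0.5) = 2.8 + 4.8 + 0.4 = 8.0
The largest value is 9.7 kPa from combination 1.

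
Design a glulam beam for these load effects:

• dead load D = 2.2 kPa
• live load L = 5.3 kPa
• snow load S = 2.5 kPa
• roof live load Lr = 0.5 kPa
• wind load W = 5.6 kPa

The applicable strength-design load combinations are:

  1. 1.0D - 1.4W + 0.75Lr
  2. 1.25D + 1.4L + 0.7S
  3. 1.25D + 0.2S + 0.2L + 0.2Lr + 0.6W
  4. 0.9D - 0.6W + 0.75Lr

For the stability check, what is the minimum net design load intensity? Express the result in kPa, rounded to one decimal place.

-5.3 kPa

1. 1.0(2.2) - 1.4(5.6) + 0.75(0.5) = -5.3
2. 1.25(2.2) + 1.4(5.3) + 0.7(2.5) = 11.9
3. 1.25(2.2) + 0.2(2.5) + 0.2(5.3) + 0.2(0.5) + 0.6(5.6) = 7.8
4. 0.9(2.2) - 0.6(5.6) + 0.75(0.5) = 2.0 - 3.4 + 0.4 = -1.0
Combination 1 gives the minimum: -5.3 kPa.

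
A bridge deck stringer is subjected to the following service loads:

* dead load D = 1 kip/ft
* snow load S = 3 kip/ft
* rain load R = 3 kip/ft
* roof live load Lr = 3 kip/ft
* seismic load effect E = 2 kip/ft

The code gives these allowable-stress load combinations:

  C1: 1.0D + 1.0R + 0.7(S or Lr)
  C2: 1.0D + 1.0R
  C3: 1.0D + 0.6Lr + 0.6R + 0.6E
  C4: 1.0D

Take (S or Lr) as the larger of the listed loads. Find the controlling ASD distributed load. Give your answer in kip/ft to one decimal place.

6.1 kip/ft

(S or Lr) → S = 3 kip/ft.
C1: 1.0(1) + 1.0(3) + 0.7(3) = 6.1
C2: 1.0(1) + 1.0(3) = 4.0
C3: 1.0(1) + 0.6(3) + 0.6(3) + 0.6(2) = 5.8
C4: 1.0(1) = 1.0
Maximum is from combination 1.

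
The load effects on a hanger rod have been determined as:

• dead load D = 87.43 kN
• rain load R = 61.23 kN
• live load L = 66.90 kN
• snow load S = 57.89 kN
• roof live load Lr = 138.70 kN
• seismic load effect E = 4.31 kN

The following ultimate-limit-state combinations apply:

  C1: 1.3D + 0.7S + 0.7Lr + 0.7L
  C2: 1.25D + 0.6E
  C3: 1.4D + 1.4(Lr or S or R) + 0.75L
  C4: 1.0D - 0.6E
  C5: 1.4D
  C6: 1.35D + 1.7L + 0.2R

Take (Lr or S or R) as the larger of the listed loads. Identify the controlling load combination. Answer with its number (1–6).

(Lr or S or R) → Lr = 138.70 kN.
C1: 1.3(87.43) + 0.7(57.89) + 0.7(138.70) + 0.7(66.90) = 113.66 + 40.52 + 97.09 + 46.83 = 298.10
C2: 1.25(87.43) + 0.6(4.31) = 111.87
C3: 1.4(87.43) + 1.4(138.70) + 0.75(66.90) = 122.40 + 194.18 + 50.18 = 366.76
C4: 1.0(87.43) - 0.6(4.31) = 87.43 - 2.59 = 84.84
C5: 1.4(87.43) = 122.40
C6: 1.35(87.43) + 1.7(66.90) + 0.2(61.23) = 118.03 + 113.73 + 12.25 = 244.01
The largest value is 366.76 kN from combination 3.

Combination 3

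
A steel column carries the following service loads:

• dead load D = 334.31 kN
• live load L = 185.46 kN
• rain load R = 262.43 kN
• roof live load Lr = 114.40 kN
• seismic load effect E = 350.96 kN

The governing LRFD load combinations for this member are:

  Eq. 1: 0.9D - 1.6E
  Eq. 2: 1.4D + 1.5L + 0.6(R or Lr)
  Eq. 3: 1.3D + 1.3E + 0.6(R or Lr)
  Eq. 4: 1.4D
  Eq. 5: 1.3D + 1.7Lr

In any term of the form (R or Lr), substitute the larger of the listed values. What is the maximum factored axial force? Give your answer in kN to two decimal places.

(R or Lr) → R = 262.43 kN.
Eq. 1: 0.9(334.31) - 1.6(350.96) = 300.88 - 561.54 = -260.66
Eq. 2: 1.4(334.31) + 1.5(185.46) + 0.6(262.43) = 468.03 + 278.19 + 157.46 = 903.68
Eq. 3: 1.3(334.31) + 1.3(350.96) + 0.6(262.43) = 434.60 + 456.25 + 157.46 = 1048.31
Eq. 4: 1.4(334.31) = 468.03
Eq. 5: 1.3(334.31) + 1.7(114.40) = 434.60 + 194.48 = 629.08
Combination 3 governs: N_u = 1048.31 kN.

1048.31 kN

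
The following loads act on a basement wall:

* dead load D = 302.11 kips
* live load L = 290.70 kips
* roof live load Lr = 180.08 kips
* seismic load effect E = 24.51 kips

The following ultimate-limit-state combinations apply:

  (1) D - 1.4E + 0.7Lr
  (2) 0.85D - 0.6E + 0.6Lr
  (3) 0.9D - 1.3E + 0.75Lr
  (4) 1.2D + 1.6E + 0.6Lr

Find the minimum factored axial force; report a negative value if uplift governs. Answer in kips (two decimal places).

350.14 kips

(1) 1.0(302.11) - 1.4(24.51) + 0.7(180.08) = 393.85
(2) 0.85(302.11) - 0.6(24.51) + 0.6(180.08) = 350.14
(3) 0.9(302.11) - 1.3(24.51) + 0.75(180.08) = 375.10
(4) 1.2(302.11) + 1.6(24.51) + 0.6(180.08) = 509.80
Combination 2 gives the minimum: 350.14 kips.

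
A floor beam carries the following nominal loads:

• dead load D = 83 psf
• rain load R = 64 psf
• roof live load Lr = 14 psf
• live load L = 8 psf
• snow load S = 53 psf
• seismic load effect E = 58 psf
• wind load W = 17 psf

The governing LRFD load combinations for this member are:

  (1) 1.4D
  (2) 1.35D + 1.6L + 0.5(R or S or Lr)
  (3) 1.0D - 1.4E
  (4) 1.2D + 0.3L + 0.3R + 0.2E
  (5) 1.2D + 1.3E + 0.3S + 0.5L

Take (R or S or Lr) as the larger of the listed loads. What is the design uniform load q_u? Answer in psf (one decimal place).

(R or S or Lr) → R = 64 psf.
(1) 1.4(83) = 116.2
(2) 1.35(83) + 1.6(8) + 0.5(64) = 112.1 + 12.8 + 32.0 = 156.9
(3) 1.0(83) - 1.4(58) = 83.0 - 81.2 = 1.8
(4) 1.2(83) + 0.3(8) + 0.3(64) + 0.2(58) = 99.6 + 2.4 + 19.2 + 11.6 = 132.8
(5) 1.2(83) + 1.3(58) + 0.3(53) + 0.5(8) = 99.6 + 75.4 + 15.9 + 4.0 = 194.9
The controlling combination is 5, giving 194.9 psf.

194.9 psf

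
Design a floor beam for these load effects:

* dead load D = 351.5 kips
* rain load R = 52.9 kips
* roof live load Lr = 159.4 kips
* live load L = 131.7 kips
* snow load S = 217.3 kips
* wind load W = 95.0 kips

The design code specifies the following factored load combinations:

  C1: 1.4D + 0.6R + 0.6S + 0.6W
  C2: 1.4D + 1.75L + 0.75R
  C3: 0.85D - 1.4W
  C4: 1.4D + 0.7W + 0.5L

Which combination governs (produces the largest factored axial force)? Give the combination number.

Combination 2

C1: 1.4(351.5) + 0.6(52.9) + 0.6(217.3) + 0.6(95.0) = 492.10 + 31.74 + 130.38 + 57.00 = 711.22
C2: 1.4(351.5) + 1.75(131.7) + 0.75(52.9) = 762.25
C3: 0.85(351.5) - 1.4(95.0) = 298.78 - 133.00 = 165.78
C4: 1.4(351.5) + 0.7(95.0) + 0.5(131.7) = 492.10 + 66.50 + 65.85 = 624.45
The largest value is 762.25 kips from combination 2.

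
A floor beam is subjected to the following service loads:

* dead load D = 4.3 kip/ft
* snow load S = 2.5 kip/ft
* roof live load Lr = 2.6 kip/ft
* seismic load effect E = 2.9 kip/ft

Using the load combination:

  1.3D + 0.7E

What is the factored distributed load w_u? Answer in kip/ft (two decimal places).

7.62 kip/ft

1.3(4.3) + 0.7(2.9) = 7.62
w_u = 7.62 kip/ft.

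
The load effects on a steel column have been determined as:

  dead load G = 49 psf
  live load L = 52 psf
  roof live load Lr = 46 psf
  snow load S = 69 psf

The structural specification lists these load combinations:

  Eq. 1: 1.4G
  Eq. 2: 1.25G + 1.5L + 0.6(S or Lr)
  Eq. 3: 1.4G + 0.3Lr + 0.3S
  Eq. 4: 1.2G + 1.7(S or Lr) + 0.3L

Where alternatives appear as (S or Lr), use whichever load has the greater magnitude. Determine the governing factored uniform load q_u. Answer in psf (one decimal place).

191.7 psf

(S or Lr) → S = 69 psf.
Eq. 1: 1.4(49) = 68.6
Eq. 2: 1.25(49) + 1.5(52) + 0.6(69) = 61.3 + 78.0 + 41.4 = 180.7
Eq. 3: 1.4(49) + 0.3(46) + 0.3(69) = 68.6 + 13.8 + 20.7 = 103.1
Eq. 4: 1.2(49) + 1.7(69) + 0.3(52) = 58.8 + 117.3 + 15.6 = 191.7
The controlling combination is 4, giving 191.7 psf.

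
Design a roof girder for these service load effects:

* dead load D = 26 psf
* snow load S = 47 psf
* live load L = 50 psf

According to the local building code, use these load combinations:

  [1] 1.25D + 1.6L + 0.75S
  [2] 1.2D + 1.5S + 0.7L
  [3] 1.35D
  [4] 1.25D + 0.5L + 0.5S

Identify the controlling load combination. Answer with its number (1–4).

Combination 1

[1] 1.25(26) + 1.6(50) + 0.75(47) = 32.5 + 80.0 + 35.3 = 147.8
[2] 1.2(26) + 1.5(47) + 0.7(50) = 31.2 + 70.5 + 35.0 = 136.7
[3] 1.35(26) = 35.1
[4] 1.25(26) + 0.5(50) + 0.5(47) = 32.5 + 25.0 + 23.5 = 81.0
The largest value is 147.8 psf from combination 1.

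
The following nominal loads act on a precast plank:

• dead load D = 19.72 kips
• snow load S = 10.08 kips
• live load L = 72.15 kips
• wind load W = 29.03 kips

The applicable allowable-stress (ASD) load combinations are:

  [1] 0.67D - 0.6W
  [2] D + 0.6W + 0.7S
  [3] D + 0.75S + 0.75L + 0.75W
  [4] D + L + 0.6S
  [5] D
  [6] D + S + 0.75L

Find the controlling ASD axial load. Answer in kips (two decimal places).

103.17 kips

[1] 0.67(19.72) - 0.6(29.03) = -4.21
[2] 1.0(19.72) + 0.6(29.03) + 0.7(10.08) = 44.19
[3] 1.0(19.72) + 0.75(10.08) + 0.75(72.15) + 0.75(29.03) = 103.17
[4] 1.0(19.72) + 1.0(72.15) + 0.6(10.08) = 97.92
[5] 1.0(19.72) = 19.72
[6] 1.0(19.72) + 1.0(10.08) + 0.75(72.15) = 83.91
The controlling combination is 3, giving 103.17 kips.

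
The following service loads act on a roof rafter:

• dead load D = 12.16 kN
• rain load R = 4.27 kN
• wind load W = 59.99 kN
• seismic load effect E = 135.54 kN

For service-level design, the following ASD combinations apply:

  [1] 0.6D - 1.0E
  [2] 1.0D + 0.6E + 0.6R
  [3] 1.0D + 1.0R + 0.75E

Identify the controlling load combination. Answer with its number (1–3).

[1] 0.6(12.16) - 1.0(135.54) = 7.30 - 135.54 = -128.24
[2] 1.0(12.16) + 0.6(135.54) + 0.6(4.27) = 96.05
[3] 1.0(12.16) + 1.0(4.27) + 0.75(135.54) = 12.16 + 4.27 + 101.66 = 118.09
The largest value is 118.09 kN from combination 3.

Combination 3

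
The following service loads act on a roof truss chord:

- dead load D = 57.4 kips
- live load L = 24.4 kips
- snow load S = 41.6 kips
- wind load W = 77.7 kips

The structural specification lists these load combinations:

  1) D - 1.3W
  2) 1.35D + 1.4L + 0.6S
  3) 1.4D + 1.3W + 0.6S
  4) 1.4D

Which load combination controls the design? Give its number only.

Combination 3

1) 1.0(57.4) - 1.3(77.7) = 57.4 - 101.0 = -43.6
2) 1.35(57.4) + 1.4(24.4) + 0.6(41.6) = 136.6
3) 1.4(57.4) + 1.3(77.7) + 0.6(41.6) = 206.3
4) 1.4(57.4) = 80.4
The largest value is 206.3 kips from combination 3.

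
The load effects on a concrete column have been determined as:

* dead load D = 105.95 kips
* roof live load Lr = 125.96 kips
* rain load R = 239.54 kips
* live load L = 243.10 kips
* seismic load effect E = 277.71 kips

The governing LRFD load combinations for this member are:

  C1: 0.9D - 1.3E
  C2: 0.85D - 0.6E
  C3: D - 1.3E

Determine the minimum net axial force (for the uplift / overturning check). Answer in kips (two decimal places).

C1: 0.9(105.95) - 1.3(277.71) = -265.67
C2: 0.85(105.95) - 0.6(277.71) = 90.06 - 166.63 = -76.57
C3: 1.0(105.95) - 1.3(277.71) = 105.95 - 361.02 = -255.07
Combination 1 gives the minimum: -265.67 kips.

-265.67 kips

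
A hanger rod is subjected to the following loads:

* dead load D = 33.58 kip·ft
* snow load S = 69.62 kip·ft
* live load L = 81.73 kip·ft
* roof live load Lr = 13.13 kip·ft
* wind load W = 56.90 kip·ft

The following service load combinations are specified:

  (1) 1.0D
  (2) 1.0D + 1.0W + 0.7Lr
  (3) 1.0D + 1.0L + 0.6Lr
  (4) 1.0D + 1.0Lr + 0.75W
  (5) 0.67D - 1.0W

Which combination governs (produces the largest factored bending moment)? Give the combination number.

(1) 1.0(33.58) = 33.58
(2) 1.0(33.58) + 1.0(56.90) + 0.7(13.13) = 33.58 + 56.90 + 9.19 = 99.67
(3) 1.0(33.58) + 1.0(81.73) + 0.6(13.13) = 33.58 + 81.73 + 7.88 = 123.19
(4) 1.0(33.58) + 1.0(13.13) + 0.75(56.90) = 33.58 + 13.13 + 42.68 = 89.39
(5) 0.67(33.58) - 1.0(56.90) = 22.50 - 56.90 = -34.40
The largest value is 123.19 kip·ft from combination 3.

Combination 3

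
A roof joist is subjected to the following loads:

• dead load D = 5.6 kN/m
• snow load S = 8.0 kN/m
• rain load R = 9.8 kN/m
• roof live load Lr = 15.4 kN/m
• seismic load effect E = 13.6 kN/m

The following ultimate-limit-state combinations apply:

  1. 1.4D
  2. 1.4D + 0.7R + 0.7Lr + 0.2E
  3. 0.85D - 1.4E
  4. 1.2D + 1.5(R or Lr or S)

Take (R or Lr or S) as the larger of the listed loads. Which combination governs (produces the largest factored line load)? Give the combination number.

Combination 4

(R or Lr or S) → Lr = 15.4 kN/m.
1. 1.4(5.6) = 7.8
2. 1.4(5.6) + 0.7(9.8) + 0.7(15.4) + 0.2(13.6) = 7.8 + 6.9 + 10.8 + 2.7 = 28.2
3. 0.85(5.6) - 1.4(13.6) = -14.3
4. 1.2(5.6) + 1.5(15.4) = 6.7 + 23.1 = 29.8
The largest value is 29.8 kN/m from combination 4.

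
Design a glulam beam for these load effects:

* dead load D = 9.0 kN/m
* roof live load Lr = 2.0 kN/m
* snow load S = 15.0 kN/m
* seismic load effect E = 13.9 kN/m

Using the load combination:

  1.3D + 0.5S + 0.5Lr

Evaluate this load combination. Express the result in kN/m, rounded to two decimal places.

1.3(9.0) + 0.5(15.0) + 0.5(2.0) = 11.70 + 7.50 + 1.00 = 20.20
w_u = 20.20 kN/m.

20.20 kN/m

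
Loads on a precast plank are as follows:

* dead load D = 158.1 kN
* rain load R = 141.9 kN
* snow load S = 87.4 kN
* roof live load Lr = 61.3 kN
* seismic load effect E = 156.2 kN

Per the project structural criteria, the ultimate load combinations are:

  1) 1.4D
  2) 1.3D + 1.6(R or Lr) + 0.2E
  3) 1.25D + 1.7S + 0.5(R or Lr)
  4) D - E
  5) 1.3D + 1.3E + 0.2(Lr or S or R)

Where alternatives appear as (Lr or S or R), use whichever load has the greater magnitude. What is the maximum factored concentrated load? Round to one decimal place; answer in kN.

463.8 kN

(R or Lr) → R = 141.9 kN; (Lr or S or R) → R = 141.9 kN.
1) 1.4(158.1) = 221.3
2) 1.3(158.1) + 1.6(141.9) + 0.2(156.2) = 463.8
3) 1.25(158.1) + 1.7(87.4) + 0.5(141.9) = 197.6 + 148.6 + 71.0 = 417.2
4) 1.0(158.1) - 1.0(156.2) = 158.1 - 156.2 = 1.9
5) 1.3(158.1) + 1.3(156.2) + 0.2(141.9) = 205.5 + 203.1 + 28.4 = 437.0
The controlling combination is 2, giving 463.8 kN.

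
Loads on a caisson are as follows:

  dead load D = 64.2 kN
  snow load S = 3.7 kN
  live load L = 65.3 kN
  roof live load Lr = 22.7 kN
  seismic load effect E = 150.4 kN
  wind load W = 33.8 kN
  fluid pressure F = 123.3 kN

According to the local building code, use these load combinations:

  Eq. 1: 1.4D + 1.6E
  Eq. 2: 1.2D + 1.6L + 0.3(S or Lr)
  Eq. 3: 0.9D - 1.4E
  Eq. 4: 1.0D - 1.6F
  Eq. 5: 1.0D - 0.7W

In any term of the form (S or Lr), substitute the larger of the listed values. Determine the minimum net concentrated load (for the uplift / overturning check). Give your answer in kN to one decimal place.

-152.8 kN

(S or Lr) → Lr = 22.7 kN.
Eq. 1: 1.4(64.2) + 1.6(150.4) = 89.9 + 240.6 = 330.5
Eq. 2: 1.2(64.2) + 1.6(65.3) + 0.3(22.7) = 77.0 + 104.5 + 6.8 = 188.3
Eq. 3: 0.9(64.2) - 1.4(150.4) = 57.8 - 210.6 = -152.8
Eq. 4: 1.0(64.2) - 1.6(123.3) = 64.2 - 197.3 = -133.1
Eq. 5: 1.0(64.2) - 0.7(33.8) = 64.2 - 23.7 = 40.5
Combination 3 gives the minimum: -152.8 kN.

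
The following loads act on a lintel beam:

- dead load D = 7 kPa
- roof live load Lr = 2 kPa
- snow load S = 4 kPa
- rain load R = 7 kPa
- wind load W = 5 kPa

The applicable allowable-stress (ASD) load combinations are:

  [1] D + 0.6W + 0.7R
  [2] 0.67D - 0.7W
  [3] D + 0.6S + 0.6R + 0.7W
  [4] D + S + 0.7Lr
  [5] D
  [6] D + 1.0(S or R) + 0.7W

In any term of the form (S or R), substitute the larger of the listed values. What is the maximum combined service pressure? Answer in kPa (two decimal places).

(S or R) → R = 7 kPa.
[1] 1.0(7) + 0.6(5) + 0.7(7) = 7.00 + 3.00 + 4.90 = 14.90
[2] 0.67(7) - 0.7(5) = 4.69 - 3.50 = 1.19
[3] 1.0(7) + 0.6(4) + 0.6(7) + 0.7(5) = 7.00 + 2.40 + 4.20 + 3.50 = 17.10
[4] 1.0(7) + 1.0(4) + 0.7(2) = 7.00 + 4.00 + 1.40 = 12.40
[5] 1.0(7) = 7.00
[6] 1.0(7) + 1.0(7) + 0.7(5) = 7.00 + 7.00 + 3.50 = 17.50
Maximum is from combination 6.

17.50 kPa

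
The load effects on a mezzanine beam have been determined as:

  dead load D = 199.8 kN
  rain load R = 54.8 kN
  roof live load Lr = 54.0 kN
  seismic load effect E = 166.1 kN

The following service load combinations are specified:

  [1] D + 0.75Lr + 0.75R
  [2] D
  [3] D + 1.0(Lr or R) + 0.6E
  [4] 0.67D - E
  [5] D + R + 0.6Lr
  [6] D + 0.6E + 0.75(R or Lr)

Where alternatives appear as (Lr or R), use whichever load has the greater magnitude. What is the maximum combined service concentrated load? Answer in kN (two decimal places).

(Lr or R) → R = 54.8 kN; (R or Lr) → R = 54.8 kN.
[1] 1.0(199.8) + 0.75(54.0) + 0.75(54.8) = 199.80 + 40.50 + 41.10 = 281.40
[2] 1.0(199.8) = 199.80
[3] 1.0(199.8) + 1.0(54.8) + 0.6(166.1) = 199.80 + 54.80 + 99.66 = 354.26
[4] 0.67(199.8) - 1.0(166.1) = 133.87 - 166.10 = -32.23
[5] 1.0(199.8) + 1.0(54.8) + 0.6(54.0) = 199.80 + 54.80 + 32.40 = 287.00
[6] 1.0(199.8) + 0.6(166.1) + 0.75(54.8) = 199.80 + 99.66 + 41.10 = 340.56
Combination 3 governs: P = 354.26 kN.

354.26 kN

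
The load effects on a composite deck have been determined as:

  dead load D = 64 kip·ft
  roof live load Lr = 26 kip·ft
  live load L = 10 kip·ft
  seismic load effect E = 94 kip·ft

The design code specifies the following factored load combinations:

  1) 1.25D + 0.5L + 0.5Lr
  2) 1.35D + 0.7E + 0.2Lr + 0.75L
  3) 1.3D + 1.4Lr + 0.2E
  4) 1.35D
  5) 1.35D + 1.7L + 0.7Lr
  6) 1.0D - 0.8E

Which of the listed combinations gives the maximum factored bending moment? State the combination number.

1) 1.25(64) + 0.5(10) + 0.5(26) = 80.00 + 5.00 + 13.00 = 98.00
2) 1.35(64) + 0.7(94) + 0.2(26) + 0.75(10) = 86.40 + 65.80 + 5.20 + 7.50 = 164.90
3) 1.3(64) + 1.4(26) + 0.2(94) = 83.20 + 36.40 + 18.80 = 138.40
4) 1.35(64) = 86.40
5) 1.35(64) + 1.7(10) + 0.7(26) = 86.40 + 17.00 + 18.20 = 121.60
6) 1.0(64) - 0.8(94) = 64.00 - 75.20 = -11.20
The largest value is 164.90 kip·ft from combination 2.

Combination 2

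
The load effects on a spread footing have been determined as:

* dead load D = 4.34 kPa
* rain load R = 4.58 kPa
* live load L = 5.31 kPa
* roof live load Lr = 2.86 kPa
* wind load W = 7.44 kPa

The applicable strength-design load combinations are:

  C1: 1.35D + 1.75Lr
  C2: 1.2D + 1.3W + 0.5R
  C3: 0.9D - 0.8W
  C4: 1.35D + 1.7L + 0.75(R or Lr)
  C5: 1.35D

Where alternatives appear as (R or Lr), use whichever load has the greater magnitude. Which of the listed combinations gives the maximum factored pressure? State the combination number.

(R or Lr) → R = 4.58 kPa.
C1: 1.35(4.34) + 1.75(2.86) = 10.86
C2: 1.2(4.34) + 1.3(7.44) + 0.5(4.58) = 5.21 + 9.67 + 2.29 = 17.17
C3: 0.9(4.34) - 0.8(7.44) = -2.05
C4: 1.35(4.34) + 1.7(5.31) + 0.75(4.58) = 18.32
C5: 1.35(4.34) = 5.86
The largest value is 18.32 kPa from combination 4.

Combination 4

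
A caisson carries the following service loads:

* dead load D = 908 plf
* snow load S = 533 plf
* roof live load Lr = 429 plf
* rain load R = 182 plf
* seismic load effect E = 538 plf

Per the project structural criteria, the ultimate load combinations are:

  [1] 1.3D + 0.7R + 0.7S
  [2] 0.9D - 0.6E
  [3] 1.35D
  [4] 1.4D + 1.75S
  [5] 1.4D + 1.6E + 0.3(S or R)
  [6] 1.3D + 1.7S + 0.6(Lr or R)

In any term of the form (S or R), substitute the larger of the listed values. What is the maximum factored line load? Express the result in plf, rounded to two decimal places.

(S or R) → S = 533 plf; (Lr or R) → Lr = 429 plf.
[1] 1.3(908) + 0.7(182) + 0.7(533) = 1180.40 + 127.40 + 373.10 = 1680.90
[2] 0.9(908) - 0.6(538) = 817.20 - 322.80 = 494.40
[3] 1.35(908) = 1225.80
[4] 1.4(908) + 1.75(533) = 1271.20 + 932.75 = 2203.95
[5] 1.4(908) + 1.6(538) + 0.3(533) = 1271.20 + 860.80 + 159.90 = 2291.90
[6] 1.3(908) + 1.7(533) + 0.6(429) = 1180.40 + 906.10 + 257.40 = 2343.90
Combination 6 governs: w_u = 2343.90 plf.

2343.90 plf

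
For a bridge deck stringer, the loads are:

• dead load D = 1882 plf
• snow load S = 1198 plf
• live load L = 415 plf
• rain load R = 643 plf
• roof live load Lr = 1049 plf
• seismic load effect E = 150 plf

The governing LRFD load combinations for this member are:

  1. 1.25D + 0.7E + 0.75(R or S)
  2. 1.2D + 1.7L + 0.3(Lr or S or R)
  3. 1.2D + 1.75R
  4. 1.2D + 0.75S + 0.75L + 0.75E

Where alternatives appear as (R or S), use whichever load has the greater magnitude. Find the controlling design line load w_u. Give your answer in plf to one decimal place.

3580.7 plf

(R or S) → S = 1198 plf; (Lr or S or R) → S = 1198 plf.
1. 1.25(1882) + 0.7(150) + 0.75(1198) = 2352.5 + 105.0 + 898.5 = 3356.0
2. 1.2(1882) + 1.7(415) + 0.3(1198) = 2258.4 + 705.5 + 359.4 = 3323.3
3. 1.2(1882) + 1.75(643) = 2258.4 + 1125.3 = 3383.7
4. 1.2(1882) + 0.75(1198) + 0.75(415) + 0.75(150) = 2258.4 + 898.5 + 311.3 + 112.5 = 3580.7
The controlling combination is 4, giving 3580.7 plf.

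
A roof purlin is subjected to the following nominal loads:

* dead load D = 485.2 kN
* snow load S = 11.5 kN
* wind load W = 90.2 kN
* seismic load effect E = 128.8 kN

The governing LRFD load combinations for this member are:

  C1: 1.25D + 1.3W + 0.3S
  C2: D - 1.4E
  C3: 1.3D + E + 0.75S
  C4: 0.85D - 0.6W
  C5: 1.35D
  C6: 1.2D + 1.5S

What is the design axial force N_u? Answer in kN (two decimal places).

768.19 kN

C1: 1.25(485.2) + 1.3(90.2) + 0.3(11.5) = 606.50 + 117.26 + 3.45 = 727.21
C2: 1.0(485.2) - 1.4(128.8) = 485.20 - 180.32 = 304.88
C3: 1.3(485.2) + 1.0(128.8) + 0.75(11.5) = 630.76 + 128.80 + 8.63 = 768.19
C4: 0.85(485.2) - 0.6(90.2) = 412.42 - 54.12 = 358.30
C5: 1.35(485.2) = 655.02
C6: 1.2(485.2) + 1.5(11.5) = 582.24 + 17.25 = 599.49
Combination 3 governs: N_u = 768.19 kN.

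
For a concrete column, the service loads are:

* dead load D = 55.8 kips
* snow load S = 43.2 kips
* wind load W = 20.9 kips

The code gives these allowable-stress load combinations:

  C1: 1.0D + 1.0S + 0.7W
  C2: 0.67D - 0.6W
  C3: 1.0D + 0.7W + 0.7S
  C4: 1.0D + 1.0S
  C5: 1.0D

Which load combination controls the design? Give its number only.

C1: 1.0(55.8) + 1.0(43.2) + 0.7(20.9) = 55.80 + 43.20 + 14.63 = 113.63
C2: 0.67(55.8) - 0.6(20.9) = 37.39 - 12.54 = 24.85
C3: 1.0(55.8) + 0.7(20.9) + 0.7(43.2) = 55.80 + 14.63 + 30.24 = 100.67
C4: 1.0(55.8) + 1.0(43.2) = 55.80 + 43.20 = 99.00
C5: 1.0(55.8) = 55.80
The largest value is 113.63 kips from combination 1.

Combination 1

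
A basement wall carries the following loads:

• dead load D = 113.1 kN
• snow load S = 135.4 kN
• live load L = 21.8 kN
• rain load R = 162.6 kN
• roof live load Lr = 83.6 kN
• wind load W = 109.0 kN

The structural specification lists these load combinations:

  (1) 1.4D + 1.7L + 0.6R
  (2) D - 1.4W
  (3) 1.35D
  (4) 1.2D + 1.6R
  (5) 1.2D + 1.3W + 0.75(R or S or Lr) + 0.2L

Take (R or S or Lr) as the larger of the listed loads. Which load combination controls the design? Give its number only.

Combination 5

(R or S or Lr) → R = 162.6 kN.
(1) 1.4(113.1) + 1.7(21.8) + 0.6(162.6) = 158.34 + 37.06 + 97.56 = 292.96
(2) 1.0(113.1) - 1.4(109.0) = 113.10 - 152.60 = -39.50
(3) 1.35(113.1) = 152.69
(4) 1.2(113.1) + 1.6(162.6) = 135.72 + 260.16 = 395.88
(5) 1.2(113.1) + 1.3(109.0) + 0.75(162.6) + 0.2(21.8) = 135.72 + 141.70 + 121.95 + 4.36 = 403.73
The largest value is 403.73 kN from combination 5.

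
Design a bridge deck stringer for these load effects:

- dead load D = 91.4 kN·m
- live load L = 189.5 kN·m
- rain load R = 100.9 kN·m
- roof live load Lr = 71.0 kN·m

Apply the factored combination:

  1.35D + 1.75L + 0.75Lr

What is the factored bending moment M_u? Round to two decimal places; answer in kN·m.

1.35(91.4) + 1.75(189.5) + 0.75(71.0) = 508.27
M_u = 508.27 kN·m.

508.27 kN·m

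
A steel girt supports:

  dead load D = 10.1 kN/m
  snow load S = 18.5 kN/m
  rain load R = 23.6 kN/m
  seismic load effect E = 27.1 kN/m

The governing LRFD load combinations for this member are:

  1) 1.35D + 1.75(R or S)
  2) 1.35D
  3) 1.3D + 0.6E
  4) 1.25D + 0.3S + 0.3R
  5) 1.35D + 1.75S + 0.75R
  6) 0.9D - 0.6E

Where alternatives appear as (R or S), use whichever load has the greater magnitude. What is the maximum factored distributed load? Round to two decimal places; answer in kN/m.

(R or S) → R = 23.6 kN/m.
1) 1.35(10.1) + 1.75(23.6) = 13.64 + 41.30 = 54.94
2) 1.35(10.1) = 13.64
3) 1.3(10.1) + 0.6(27.1) = 13.13 + 16.26 = 29.39
4) 1.25(10.1) + 0.3(18.5) + 0.3(23.6) = 12.63 + 5.55 + 7.08 = 25.26
5) 1.35(10.1) + 1.75(18.5) + 0.75(23.6) = 63.71
6) 0.9(10.1) - 0.6(27.1) = 9.09 - 16.26 = -7.17
The controlling combination is 5, giving 63.71 kN/m.

63.71 kN/m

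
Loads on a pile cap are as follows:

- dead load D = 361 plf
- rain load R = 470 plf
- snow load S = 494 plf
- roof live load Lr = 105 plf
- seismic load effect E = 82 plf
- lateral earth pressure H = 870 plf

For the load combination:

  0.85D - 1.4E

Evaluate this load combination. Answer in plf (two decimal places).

192.05 plf

0.85(361) - 1.4(82) = 306.85 - 114.80 = 192.05
w_u = 192.05 plf.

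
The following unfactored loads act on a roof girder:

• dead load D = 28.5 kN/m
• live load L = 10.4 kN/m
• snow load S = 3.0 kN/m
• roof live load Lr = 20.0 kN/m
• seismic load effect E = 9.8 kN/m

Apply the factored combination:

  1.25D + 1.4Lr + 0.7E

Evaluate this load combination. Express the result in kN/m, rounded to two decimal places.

70.49 kN/m

1.25(28.5) + 1.4(20.0) + 0.7(9.8) = 70.49
w_u = 70.49 kN/m.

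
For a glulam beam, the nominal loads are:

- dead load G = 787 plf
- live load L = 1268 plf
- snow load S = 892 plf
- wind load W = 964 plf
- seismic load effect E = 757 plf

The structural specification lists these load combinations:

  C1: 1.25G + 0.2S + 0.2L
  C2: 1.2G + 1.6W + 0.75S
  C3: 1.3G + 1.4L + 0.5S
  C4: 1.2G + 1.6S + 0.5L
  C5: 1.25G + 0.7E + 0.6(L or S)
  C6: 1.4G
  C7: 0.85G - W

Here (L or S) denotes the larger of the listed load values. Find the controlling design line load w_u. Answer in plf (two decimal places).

(L or S) → L = 1268 plf.
C1: 1.25(787) + 0.2(892) + 0.2(1268) = 1415.75
C2: 1.2(787) + 1.6(964) + 0.75(892) = 3155.80
C3: 1.3(787) + 1.4(1268) + 0.5(892) = 3244.30
C4: 1.2(787) + 1.6(892) + 0.5(1268) = 3005.60
C5: 1.25(787) + 0.7(757) + 0.6(1268) = 2274.45
C6: 1.4(787) = 1101.80
C7: 0.85(787) - 1.0(964) = -295.05
The controlling combination is 3, giving 3244.30 plf.

3244.30 plf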